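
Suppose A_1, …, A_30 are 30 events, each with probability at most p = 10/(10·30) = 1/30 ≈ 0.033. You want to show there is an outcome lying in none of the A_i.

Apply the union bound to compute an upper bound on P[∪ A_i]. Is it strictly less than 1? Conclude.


Union bound: P[∪_{i=1}^{30} A_i] ≤ Σ_i P[A_i] ≤ 30·p = 30·(1/30) = 1.
Numerically: 1 ≈ 1.000.
Is 1 < 1? NO.
Since the bound 1 is ≥ 1, the union bound is uninformative here; it does NOT by itself certify existence.

30·p = 1 ≈ 1.000; existence NOT certified by the union bound.


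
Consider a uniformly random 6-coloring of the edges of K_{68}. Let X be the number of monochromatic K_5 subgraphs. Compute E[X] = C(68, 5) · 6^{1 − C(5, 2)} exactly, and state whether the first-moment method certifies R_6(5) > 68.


E[X] = C(68, 5) · 6^{1 − 10} = 10424128 · 6^{−9} = 10424128/10077696.
As a reduced fraction: E[X] = 162877/157464 ≈ 1.034.
Is E[X] < 1? NO.
Since E[X] ≥ 1, the first-moment bound is inconclusive at n = 68; it does NOT by itself certify R_6(5) > 68.

E[X] = 162877/157464 ≈ 1.034; E[X] ≥ 1; first-moment method inconclusive here.


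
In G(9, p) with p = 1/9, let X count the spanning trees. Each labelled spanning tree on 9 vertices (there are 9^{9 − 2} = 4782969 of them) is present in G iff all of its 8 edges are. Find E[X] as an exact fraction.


K_9 has 9^{9 − 2} = 4782969 labelled spanning trees.
For each such spanning tree H, let X_H = 1 if all 8 edges of H are present in G. Then P[X_H = 1] = p^{8} = (1/9)^{8} = 1/43046721.
By linearity: E[X] = Σ_H E[X_H] = 4782969 · p^{8} = 4782969 · 1/43046721 = 1/9.
Numerically: E[X] ≈ 0.111.

E[X] = 4782969 · (1/9)^{8} = 1/9 ≈ 0.111.


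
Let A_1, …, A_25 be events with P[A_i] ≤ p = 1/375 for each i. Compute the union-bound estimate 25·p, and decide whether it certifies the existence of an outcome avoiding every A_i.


Union bound: P[∪_{i=1}^{25} A_i] ≤ Σ_i P[A_i] ≤ 25·p = 25·(1/375) = 1/15.
Numerically: 1/15 ≈ 0.067.
Is 1/15 < 1? YES.
Since P[∪ A_i] ≤ 1/15 < 1, the complement has P[∩ A_i^c] ≥ 1 − 1/15 = 14/15 > 0, so some outcome avoids every A_i.

25·p = 1/15 ≈ 0.067; existence CERTIFIED by the union bound.


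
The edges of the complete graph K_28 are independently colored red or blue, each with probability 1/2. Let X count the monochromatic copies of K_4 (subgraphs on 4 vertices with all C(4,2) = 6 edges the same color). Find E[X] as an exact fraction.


Let X = Σ_S X_S over the C(28, 4) = 20475 subsets S of size 4, where X_S = 1 if the K_4 on S is monochromatic.
For a fixed S, the K_4 on S has C(4, 2) = 6 edges. P[all 6 edges red] = (1/2)^6, and likewise for blue, so P[monochromatic] = 2·(1/2)^6 = 2^{1 − 6} = 1/32.
By linearity: E[X] = C(28, 4) · 2^{1 − 6} = 20475 · 1/32 = 20475/32.
Numerically: E[X] ≈ 639.84375.

E[X] = C(28,4)·2^(1−C(4,2)) = 20475/32 ≈ 639.84375.


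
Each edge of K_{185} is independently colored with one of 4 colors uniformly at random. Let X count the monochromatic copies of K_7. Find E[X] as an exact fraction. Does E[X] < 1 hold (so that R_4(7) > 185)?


E[X] = C(185, 7) · 4^{1 − 21} = 1311854301420 · 4^{−20} = 1311854301420/1099511627776.
As a reduced fraction: E[X] = 327963575355/274877906944 ≈ 1.193.
Is E[X] < 1? NO.
Since E[X] ≥ 1, the first-moment bound is inconclusive at n = 185; it does NOT by itself certify R_4(7) > 185.

E[X] = 327963575355/274877906944 ≈ 1.193; E[X] ≥ 1; first-moment method inconclusive here.


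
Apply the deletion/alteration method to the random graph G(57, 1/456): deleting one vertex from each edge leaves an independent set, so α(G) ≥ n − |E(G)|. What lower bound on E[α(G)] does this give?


E[|E(G)|] = C(57, 2)·p = 1596 · (1/456) = 7/2.
E[α(G)] ≥ n − E[|E(G)|] = 57 − 7/2 = 107/2.
Numerically: ≈ 53.5000.
(This is only a lower bound; the true E[α(G)] may be larger.)

E[α(G)] ≥ 107/2 ≈ 53.5000.


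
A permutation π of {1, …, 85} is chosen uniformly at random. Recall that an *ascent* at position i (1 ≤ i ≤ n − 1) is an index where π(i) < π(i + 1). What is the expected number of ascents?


Write X = Σ X_I over i = 1, …, 84, with X_I the indicator of one ascent.
There are 84 indicators.
For each fixed i, the pair (π(i), π(i+1)) is a uniformly random ordered pair of distinct values from {1, …, 85}; by symmetry P[π(i) < π(i+1)] = 1/2.
By linearity: E[X] = 84 · (1/2) = (85 − 1) · (1/2) = 42 ≈ 42.000.

E[X] = 42 = 42.000.


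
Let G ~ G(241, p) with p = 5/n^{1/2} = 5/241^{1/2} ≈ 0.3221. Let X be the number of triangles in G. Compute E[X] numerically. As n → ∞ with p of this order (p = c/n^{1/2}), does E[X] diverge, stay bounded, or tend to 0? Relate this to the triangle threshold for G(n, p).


Number of potential triangles: C(241, 3) = 2303960.
Each occurs with probability p³ ≈ (0.3221)³ ≈ 3.341061e-02.
By linearity: E[X] = C(241, 3)·p³ ≈ 2303960 · 3.341061e-02 ≈ 76976.7169.
Since α = 1/2 < 1, p = c/n^{1/2} ≫ 1/n is above the triangle threshold p ~ 1/n. Asymptotically E[X] ~ (c³/6)·n^{3(1−α)} = (5³/6)·n^{1.5} → ∞; triangles are abundant w.h.p.

E[X] ≈ 76976.7169; in regime p = Θ(1/n^{1/2}) E[X] diverges (above the triangle threshold p ~ 1/n).


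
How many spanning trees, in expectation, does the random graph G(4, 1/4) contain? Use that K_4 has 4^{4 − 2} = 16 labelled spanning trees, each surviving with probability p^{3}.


K_4 has 4^{4 − 2} = 16 labelled spanning trees.
For each such spanning tree H, let X_H = 1 if all 3 edges of H are present in G. Then P[X_H = 1] = p^{3} = (1/4)^{3} = 1/64.
By linearity: E[X] = Σ_H E[X_H] = 16 · p^{3} = 16 · 1/64 = 1/4.
Numerically: E[X] ≈ 0.25.

E[X] = 16 · (1/4)^{3} = 1/4 ≈ 0.25.


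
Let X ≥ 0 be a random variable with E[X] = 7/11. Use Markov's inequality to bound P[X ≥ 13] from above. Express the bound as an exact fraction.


μ = E[X] = 7/11, a = 13.
Markov: P[X ≥ 13] ≤ μ/a = (7/11)/13 = 7/143.
Numerically: ≈ 0.049.
(Since a = 13 > μ = 0.636, the bound 7/143 is < 1 and informative.)

P[X ≥ 13] ≤ 7/143 ≈ 0.049.


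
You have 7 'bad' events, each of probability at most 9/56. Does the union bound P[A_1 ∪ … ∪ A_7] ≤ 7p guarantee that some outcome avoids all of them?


Union bound: P[∪_{i=1}^{7} A_i] ≤ Σ_i P[A_i] ≤ 7·p = 7·(9/56) = 9/8.
Numerically: 9/8 ≈ 1.125.
Is 9/8 < 1? NO.
Since the bound 9/8 is ≥ 1, the union bound is uninformative here; it does NOT by itself certify existence.

7·p = 9/8 ≈ 1.125; existence NOT certified by the union bound.


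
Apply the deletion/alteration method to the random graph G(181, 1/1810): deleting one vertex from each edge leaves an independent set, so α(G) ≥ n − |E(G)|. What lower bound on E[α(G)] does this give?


E[|E(G)|] = C(181, 2)·p = 16290 · (1/1810) = 9.
E[α(G)] ≥ n − E[|E(G)|] = 181 − 9 = 172.
Numerically: ≈ 172.000.
(This is only a lower bound; the true E[α(G)] may be larger.)

E[α(G)] ≥ 172 ≈ 172.000.


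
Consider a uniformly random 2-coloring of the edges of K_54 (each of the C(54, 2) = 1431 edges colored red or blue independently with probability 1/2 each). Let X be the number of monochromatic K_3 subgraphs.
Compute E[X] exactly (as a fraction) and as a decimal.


Let X = Σ_S X_S over the C(54, 3) = 24804 subsets S of size 3, where X_S = 1 if the K_3 on S is monochromatic.
For a fixed S, the K_3 on S has C(3, 2) = 3 edges. P[all 3 edges red] = (1/2)^3, and likewise for blue, so P[monochromatic] = 2·(1/2)^3 = 2^{1 − 3} = 1/4.
By linearity of expectation: E[X] = C(54, 3) · 2^{1 − 3} = 24804 · 1/4 = 6201.
Numerically: E[X] ≈ 6201.000000.

E[X] = C(54,3)·2^(1−C(3,2)) = 6201 ≈ 6201.000000.


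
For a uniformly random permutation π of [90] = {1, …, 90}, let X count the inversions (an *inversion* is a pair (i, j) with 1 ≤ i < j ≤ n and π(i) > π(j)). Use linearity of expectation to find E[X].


Write X = Σ X_I over the C(90, 2) = 4005 pairs i < j, with X_I the indicator of one inversion.
There are 4005 indicators.
For each fixed pair i < j, the values π(i) and π(j) are two distinct elements of {1, …, 90} in uniformly random order; by symmetry P[π(i) > π(j)] = 1/2.
By linearity: E[X] = 4005 · (1/2) = C(90, 2) · (1/2) = 4005/2 = 4005/2 ≈ 2002.500000.

E[X] = 4005/2 = 2002.500000.


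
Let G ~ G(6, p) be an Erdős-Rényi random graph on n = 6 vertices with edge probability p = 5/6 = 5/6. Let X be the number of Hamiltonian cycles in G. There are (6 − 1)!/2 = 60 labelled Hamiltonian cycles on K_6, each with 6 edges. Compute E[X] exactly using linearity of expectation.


K_6 has (6 − 1)!/2 = 60 labelled Hamiltonian cycles.
For each such Hamiltonian cycle H, let X_H = 1 if all 6 edges of H are present in G. Then P[X_H = 1] = p^{6} = (5/6)^{6} = 15625/46656.
By linearity of expectation: E[X] = Σ_H E[X_H] = 60 · p^{6} = 60 · 15625/46656 = 78125/3888.
Numerically: E[X] ≈ 20.1.

E[X] = 60 · (5/6)^{6} = 78125/3888 ≈ 20.1.


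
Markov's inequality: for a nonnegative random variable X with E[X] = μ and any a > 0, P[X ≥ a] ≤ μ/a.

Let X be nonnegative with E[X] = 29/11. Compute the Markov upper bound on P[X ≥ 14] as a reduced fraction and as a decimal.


μ = E[X] = 29/11, a = 14.
Markov: P[X ≥ 14] ≤ μ/a = (29/11)/14 = 29/154.
Numerically: ≈ 0.188.
(Since a = 14 > μ = 2.636, the bound 29/154 is < 1 and informative.)

P[X ≥ 14] ≤ 29/154 ≈ 0.188.


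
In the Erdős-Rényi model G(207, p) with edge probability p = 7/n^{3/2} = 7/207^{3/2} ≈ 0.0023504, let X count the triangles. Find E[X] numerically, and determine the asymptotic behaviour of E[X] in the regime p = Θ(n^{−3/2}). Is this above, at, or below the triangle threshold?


Number of potential triangles: C(207, 3) = 1456935.
Each occurs with probability p³ ≈ (0.0023504)³ ≈ 1.29845698e-08.
By linearity: E[X] = C(207, 3)·p³ ≈ 1456935 · 1.29845698e-08 ≈ 0.018918.
Since α = 3/2 > 1, p = c/n^{3/2} = o(1/n) is below the triangle threshold p ~ 1/n. Asymptotically E[X] ~ (c³/6)·n^{3(1−α)} = (7³/6)·n^{-1.5} → 0, so by Markov's inequality G has no triangles w.h.p.

E[X] ≈ 0.018918; in regime p = Θ(1/n^{3/2}) E[X] tends to 0 (below the triangle threshold p ~ 1/n).


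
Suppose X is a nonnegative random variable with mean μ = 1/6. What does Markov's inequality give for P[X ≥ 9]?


μ = E[X] = 1/6, a = 9.
Markov: P[X ≥ 9] ≤ μ/a = (1/6)/9 = 1/54.
Numerically: ≈ 0.01852.
(Since a = 9 > μ = 0.16667, the bound 1/54 is < 1 and informative.)

P[X ≥ 9] ≤ 1/54 ≈ 0.01852.


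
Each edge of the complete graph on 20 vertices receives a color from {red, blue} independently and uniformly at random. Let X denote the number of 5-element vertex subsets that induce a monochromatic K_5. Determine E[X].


Let X = Σ_S X_S over the C(20, 5) = 15504 subsets S of size 5, where X_S = 1 if the K_5 on S is monochromatic.
For a fixed S, the K_5 on S has C(5, 2) = 10 edges. P[all 10 edges red] = (1/2)^10, and likewise for blue, so P[monochromatic] = 2·(1/2)^10 = 2^{1 − 10} = 1/512.
By linearity: E[X] = C(20, 5) · 2^{1 − 10} = 15504 · 1/512 = 969/32.
Numerically: E[X] ≈ 30.2812.

E[X] = C(20,5)·2^(1−C(5,2)) = 969/32 ≈ 30.2812.


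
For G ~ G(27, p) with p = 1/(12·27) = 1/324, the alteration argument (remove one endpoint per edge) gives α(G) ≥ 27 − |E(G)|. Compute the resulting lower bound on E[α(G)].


E[|E(G)|] = C(27, 2)·p = 351 · (1/324) = 13/12.
E[α(G)] ≥ n − E[|E(G)|] = 27 − 13/12 = 311/12.
Numerically: ≈ 25.917.
(This is only a lower bound; the true E[α(G)] may be larger.)

E[α(G)] ≥ 311/12 ≈ 25.917.


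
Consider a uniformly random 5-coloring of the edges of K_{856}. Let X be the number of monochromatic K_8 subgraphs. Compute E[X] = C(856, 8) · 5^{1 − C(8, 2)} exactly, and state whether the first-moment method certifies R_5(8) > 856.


E[X] = C(856, 8) · 5^{1 − 28} = 6918660634157180775 · 5^{−27} = 6918660634157180775/7450580596923828125.
As a reduced fraction: E[X] = 276746425366287231/298023223876953125 ≈ 0.929.
Is E[X] < 1? YES.
Since E[X] < 1, there exists a 5-coloring of K_{856} with no monochromatic K_8; hence R_5(8) > 856.

E[X] = 276746425366287231/298023223876953125 ≈ 0.929; E[X] < 1, so R_5(8) > 856.


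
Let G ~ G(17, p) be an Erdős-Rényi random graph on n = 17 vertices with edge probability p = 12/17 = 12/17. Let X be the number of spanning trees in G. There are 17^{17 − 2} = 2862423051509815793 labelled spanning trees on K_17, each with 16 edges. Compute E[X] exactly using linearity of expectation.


K_17 has 17^{17 − 2} = 2862423051509815793 labelled spanning trees.
For each such spanning tree H, let X_H = 1 if all 16 edges of H are present in G. Then P[X_H = 1] = p^{16} = (12/17)^{16} = 184884258895036416/48661191875666868481.
Summing the indicators: E[X] = Σ_H E[X_H] = 2862423051509815793 · p^{16} = 2862423051509815793 · 184884258895036416/48661191875666868481 = 184884258895036416/17.
Numerically: E[X] ≈ 1.0876e+16.

E[X] = 2862423051509815793 · (12/17)^{16} = 184884258895036416/17 ≈ 1.0876e+16.


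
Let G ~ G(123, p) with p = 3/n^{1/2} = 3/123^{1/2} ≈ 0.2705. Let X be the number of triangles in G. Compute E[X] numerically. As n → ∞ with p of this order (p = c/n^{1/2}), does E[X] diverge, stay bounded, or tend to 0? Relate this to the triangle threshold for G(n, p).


Number of potential triangles: C(123, 3) = 302621.
Each occurs with probability p³ ≈ (0.2705)³ ≈ 1.979275e-02.
By linearity: E[X] = C(123, 3)·p³ ≈ 302621 · 1.979275e-02 ≈ 5989.7012.
Since α = 1/2 < 1, p = c/n^{1/2} ≫ 1/n is above the triangle threshold p ~ 1/n. Asymptotically E[X] ~ (c³/6)·n^{3(1−α)} = (3³/6)·n^{1.5} → ∞; triangles are abundant w.h.p.

E[X] ≈ 5989.7012; in regime p = Θ(1/n^{1/2}) E[X] diverges (above the triangle threshold p ~ 1/n).


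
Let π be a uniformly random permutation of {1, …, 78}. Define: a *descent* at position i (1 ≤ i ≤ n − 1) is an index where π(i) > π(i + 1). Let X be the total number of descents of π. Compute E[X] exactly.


Write X = Σ X_I over i = 1, …, 77, with X_I the indicator of one descent.
There are 77 indicators.
For each fixed i, the pair (π(i), π(i+1)) is a uniformly random ordered pair of distinct values from {1, …, 78}; by symmetry P[π(i) > π(i+1)] = 1/2.
By linearity: E[X] = 77 · (1/2) = (78 − 1) · (1/2) = 77/2 ≈ 38.50000.

E[X] = 77/2 = 38.50000.


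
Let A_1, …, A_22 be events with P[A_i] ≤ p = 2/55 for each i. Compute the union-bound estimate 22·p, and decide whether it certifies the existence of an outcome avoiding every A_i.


Union bound: P[∪_{i=1}^{22} A_i] ≤ Σ_i P[A_i] ≤ 22·p = 22·(2/55) = 4/5.
Numerically: 4/5 ≈ 0.8000.
Is 4/5 < 1? YES.
Since P[∪ A_i] ≤ 4/5 < 1, the complement has P[∩ A_i^c] ≥ 1 − 4/5 = 1/5 > 0, so some outcome avoids every A_i.

22·p = 4/5 ≈ 0.8000; existence CERTIFIED by the union bound.


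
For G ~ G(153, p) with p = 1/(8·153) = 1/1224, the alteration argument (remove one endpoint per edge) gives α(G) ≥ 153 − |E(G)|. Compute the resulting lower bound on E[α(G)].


E[|E(G)|] = C(153, 2)·p = 11628 · (1/1224) = 19/2.
E[α(G)] ≥ n − E[|E(G)|] = 153 − 19/2 = 287/2.
Numerically: ≈ 143.50000.
(This is only a lower bound; the true E[α(G)] may be larger.)

E[α(G)] ≥ 287/2 ≈ 143.50000.


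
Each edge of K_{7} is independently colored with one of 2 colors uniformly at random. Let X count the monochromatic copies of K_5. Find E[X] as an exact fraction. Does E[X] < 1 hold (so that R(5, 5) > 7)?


E[X] = C(7, 5) · 2^{1 − 10} = 21 · 2^{−9} = 21/512.
As a reduced fraction: E[X] = 21/512 ≈ 0.0410156.
Is E[X] < 1? YES.
Since E[X] < 1, there exists a 2-coloring of K_{7} with no monochromatic K_5; hence R(5, 5) > 7.

E[X] = 21/512 ≈ 0.0410156; E[X] < 1, so R(5, 5) > 7.


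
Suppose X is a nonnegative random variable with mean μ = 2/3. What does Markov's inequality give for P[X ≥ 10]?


μ = E[X] = 2/3, a = 10.
Markov: P[X ≥ 10] ≤ μ/a = (2/3)/10 = 1/15.
Numerically: ≈ 0.067.
(Since a = 10 > μ = 0.667, the bound 1/15 is < 1 and informative.)

P[X ≥ 10] ≤ 1/15 ≈ 0.067.


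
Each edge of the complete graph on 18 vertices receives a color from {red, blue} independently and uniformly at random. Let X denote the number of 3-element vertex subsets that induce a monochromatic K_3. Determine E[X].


Let X = Σ_S X_S over the C(18, 3) = 816 subsets S of size 3, where X_S = 1 if the K_3 on S is monochromatic.
For a fixed S, the K_3 on S has C(3, 2) = 3 edges. P[all 3 edges red] = (1/2)^3, and likewise for blue, so P[monochromatic] = 2·(1/2)^3 = 2^{1 − 3} = 1/4.
By linearity of expectation: E[X] = C(18, 3) · 2^{1 − 3} = 816 · 1/4 = 204.
Numerically: E[X] ≈ 204.00000.

E[X] = C(18,3)·2^(1−C(3,2)) = 204 ≈ 204.00000.


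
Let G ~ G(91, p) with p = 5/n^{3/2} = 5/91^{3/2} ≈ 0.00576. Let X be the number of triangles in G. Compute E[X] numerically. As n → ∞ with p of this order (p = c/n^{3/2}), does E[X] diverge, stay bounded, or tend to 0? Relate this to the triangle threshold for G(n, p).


Number of potential triangles: C(91, 3) = 121485.
Each occurs with probability p³ ≈ (0.00576)³ ≈ 1.91084e-07.
By linearity: E[X] = C(91, 3)·p³ ≈ 121485 · 1.91084e-07 ≈ 0.023.
Since α = 3/2 > 1, p = c/n^{3/2} = o(1/n) is below the triangle threshold p ~ 1/n. Asymptotically E[X] ~ (c³/6)·n^{3(1−α)} = (5³/6)·n^{-1.5} → 0, so by Markov's inequality G has no triangles w.h.p.

E[X] ≈ 0.023; in regime p = Θ(1/n^{3/2}) E[X] tends to 0 (below the triangle threshold p ~ 1/n).


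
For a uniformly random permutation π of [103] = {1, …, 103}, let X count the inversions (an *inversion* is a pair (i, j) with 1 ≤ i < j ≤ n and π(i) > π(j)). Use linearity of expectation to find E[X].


Write X = Σ X_I over the C(103, 2) = 5253 pairs i < j, with X_I the indicator of one inversion.
There are 5253 indicators.
For each fixed pair i < j, the values π(i) and π(j) are two distinct elements of {1, …, 103} in uniformly random order; by symmetry P[π(i) > π(j)] = 1/2.
By linearity: E[X] = 5253 · (1/2) = C(103, 2) · (1/2) = 5253/2 = 5253/2 ≈ 2626.500.

E[X] = 5253/2 = 2626.500.


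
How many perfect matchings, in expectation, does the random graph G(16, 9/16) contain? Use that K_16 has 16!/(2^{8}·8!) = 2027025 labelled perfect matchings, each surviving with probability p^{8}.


K_16 has 16!/(2^{8}·8!) = 2027025 labelled perfect matchings.
For each such perfect matching H, let X_H = 1 if all 8 edges of H are present in G. Then P[X_H = 1] = p^{8} = (9/16)^{8} = 43046721/4294967296.
Summing the indicators: E[X] = Σ_H E[X_H] = 2027025 · p^{8} = 2027025 · 43046721/4294967296 = 87256779635025/4294967296.
Numerically: E[X] ≈ 20316.1.

E[X] = 2027025 · (9/16)^{8} = 87256779635025/4294967296 ≈ 20316.1.


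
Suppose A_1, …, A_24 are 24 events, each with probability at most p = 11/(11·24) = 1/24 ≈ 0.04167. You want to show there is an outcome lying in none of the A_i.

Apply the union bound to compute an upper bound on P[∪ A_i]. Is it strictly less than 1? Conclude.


Union bound: P[∪_{i=1}^{24} A_i] ≤ Σ_i P[A_i] ≤ 24·p = 24·(1/24) = 1.
Numerically: 1 ≈ 1.00000.
Is 1 < 1? NO.
Since the bound 1 is ≥ 1, the union bound is uninformative here; it does NOT by itself certify existence.

24·p = 1 ≈ 1.00000; existence NOT certified by the union bound.


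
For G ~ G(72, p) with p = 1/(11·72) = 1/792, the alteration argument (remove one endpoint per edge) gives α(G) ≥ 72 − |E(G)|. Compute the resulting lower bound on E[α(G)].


E[|E(G)|] = C(72, 2)·p = 2556 · (1/792) = 71/22.
E[α(G)] ≥ n − E[|E(G)|] = 72 − 71/22 = 1513/22.
Numerically: ≈ 68.77273.
(This is only a lower bound; the true E[α(G)] may be larger.)

E[α(G)] ≥ 1513/22 ≈ 68.77273.


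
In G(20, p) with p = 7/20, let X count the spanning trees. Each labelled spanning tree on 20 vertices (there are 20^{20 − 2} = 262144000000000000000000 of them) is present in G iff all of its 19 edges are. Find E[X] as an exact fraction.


K_20 has 20^{20 − 2} = 262144000000000000000000 labelled spanning trees.
For each such spanning tree H, let X_H = 1 if all 19 edges of H are present in G. Then P[X_H = 1] = p^{19} = (7/20)^{19} = 11398895185373143/5242880000000000000000000.
By linearity: E[X] = Σ_H E[X_H] = 262144000000000000000000 · p^{19} = 262144000000000000000000 · 11398895185373143/5242880000000000000000000 = 11398895185373143/20.
Numerically: E[X] ≈ 5.699e+14.

E[X] = 262144000000000000000000 · (7/20)^{19} = 11398895185373143/20 ≈ 5.699e+14.


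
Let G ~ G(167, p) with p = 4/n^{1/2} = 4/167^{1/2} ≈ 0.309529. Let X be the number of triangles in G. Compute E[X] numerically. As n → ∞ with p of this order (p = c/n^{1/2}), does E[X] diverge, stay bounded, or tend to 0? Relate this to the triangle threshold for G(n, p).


Number of potential triangles: C(167, 3) = 762355.
Each occurs with probability p³ ≈ (0.309529)³ ≈ 2.96555011e-02.
By linearity: E[X] = C(167, 3)·p³ ≈ 762355 · 2.96555011e-02 ≈ 22608.019562.
Since α = 1/2 < 1, p = c/n^{1/2} ≫ 1/n is above the triangle threshold p ~ 1/n. Asymptotically E[X] ~ (c³/6)·n^{3(1−α)} = (4³/6)·n^{1.5} → ∞; triangles are abundant w.h.p.

E[X] ≈ 22608.019562; in regime p = Θ(1/n^{1/2}) E[X] diverges (above the triangle threshold p ~ 1/n).


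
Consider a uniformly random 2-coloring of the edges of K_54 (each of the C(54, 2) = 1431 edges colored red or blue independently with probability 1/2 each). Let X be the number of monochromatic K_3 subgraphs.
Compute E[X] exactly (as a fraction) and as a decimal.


Let X = Σ_S X_S over the C(54, 3) = 24804 subsets S of size 3, where X_S = 1 if the K_3 on S is monochromatic.
For a fixed S, the K_3 on S has C(3, 2) = 3 edges. P[all 3 edges red] = (1/2)^3, and likewise for blue, so P[monochromatic] = 2·(1/2)^3 = 2^{1 − 3} = 1/4.
By linearity: E[X] = C(54, 3) · 2^{1 − 3} = 24804 · 1/4 = 6201.
Numerically: E[X] ≈ 6201.000000.

E[X] = C(54,3)·2^(1−C(3,2)) = 6201 ≈ 6201.000000.


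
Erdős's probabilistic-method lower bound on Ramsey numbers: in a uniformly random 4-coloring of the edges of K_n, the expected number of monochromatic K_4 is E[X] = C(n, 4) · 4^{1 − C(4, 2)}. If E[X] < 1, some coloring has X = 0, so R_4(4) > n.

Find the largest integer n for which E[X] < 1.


We need C(n, 4) · 4^{1 − 6} < 1, i.e. C(n, 4) < 4^{6 − 1} = 1024.
Check values of n near the boundary:
  n = 8: C(8, 4) = 70; 70 < 1024? YES
  n = 9: C(9, 4) = 126; 126 < 1024? YES
  n = 10: C(10, 4) = 210; 210 < 1024? YES
  n = 11: C(11, 4) = 330; 330 < 1024? YES
  n = 12: C(12, 4) = 495; 495 < 1024? YES
  n = 13: C(13, 4) = 715; 715 < 1024? YES
  n = 14: C(14, 4) = 1001; 1001 < 1024? YES
  n = 15: C(15, 4) = 1365; 1365 < 1024? NO
  n = 16: C(16, 4) = 1820; 1820 < 1024? NO
  n = 17: C(17, 4) = 2380; 2380 < 1024? NO
The largest n with C(n, 4) < 1024 is n = 14 (where E[X] = 1001/1024 ≈ 0.97754). Hence R_4(4) > 14, i.e. R_4(4) ≥ 15.

Largest n = 14; hence R_4(4) > 14.


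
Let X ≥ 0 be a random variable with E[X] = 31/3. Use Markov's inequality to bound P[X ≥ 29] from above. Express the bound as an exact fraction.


μ = E[X] = 31/3, a = 29.
Markov: P[X ≥ 29] ≤ μ/a = (31/3)/29 = 31/87.
Numerically: ≈ 0.3563.
(Since a = 29 > μ = 10.3333, the bound 31/87 is < 1 and informative.)

P[X ≥ 29] ≤ 31/87 ≈ 0.3563.


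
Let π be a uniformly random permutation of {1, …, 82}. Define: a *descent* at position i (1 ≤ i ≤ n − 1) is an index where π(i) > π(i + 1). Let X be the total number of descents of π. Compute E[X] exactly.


Write X = Σ X_I over i = 1, …, 81, with X_I the indicator of one descent.
There are 81 indicators.
For each fixed i, the pair (π(i), π(i+1)) is a uniformly random ordered pair of distinct values from {1, …, 82}; by symmetry P[π(i) > π(i+1)] = 1/2.
By linearity: E[X] = 81 · (1/2) = (82 − 1) · (1/2) = 81/2 ≈ 40.500.

E[X] = 81/2 = 40.500.


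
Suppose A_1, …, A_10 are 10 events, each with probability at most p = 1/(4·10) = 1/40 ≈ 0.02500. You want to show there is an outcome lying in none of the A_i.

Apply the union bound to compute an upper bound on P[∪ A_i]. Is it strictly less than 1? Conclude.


Union bound: P[∪_{i=1}^{10} A_i] ≤ Σ_i P[A_i] ≤ 10·p = 10·(1/40) = 1/4.
Numerically: 1/4 ≈ 0.25000.
Is 1/4 < 1? YES.
Since P[∪ A_i] ≤ 1/4 < 1, the complement has P[∩ A_i^c] ≥ 1 − 1/4 = 3/4 > 0, so some outcome avoids every A_i.

10·p = 1/4 ≈ 0.25000; existence CERTIFIED by the union bound.


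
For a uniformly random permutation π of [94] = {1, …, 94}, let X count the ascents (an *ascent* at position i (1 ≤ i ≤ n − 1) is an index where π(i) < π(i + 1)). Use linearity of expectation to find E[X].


Write X = Σ X_I over i = 1, …, 93, with X_I the indicator of one ascent.
There are 93 indicators.
For each fixed i, the pair (π(i), π(i+1)) is a uniformly random ordered pair of distinct values from {1, …, 94}; by symmetry P[π(i) < π(i+1)] = 1/2.
By linearity: E[X] = 93 · (1/2) = (94 − 1) · (1/2) = 93/2 ≈ 46.5000.

E[X] = 93/2 = 46.5000.


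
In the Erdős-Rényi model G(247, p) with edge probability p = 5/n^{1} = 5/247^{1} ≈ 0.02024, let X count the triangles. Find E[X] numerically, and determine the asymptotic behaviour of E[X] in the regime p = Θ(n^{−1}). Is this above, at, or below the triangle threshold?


Number of potential triangles: C(247, 3) = 2481115.
Each occurs with probability p³ ≈ (0.02024)³ ≈ 8.295053e-06.
By linearity: E[X] = C(247, 3)·p³ ≈ 2481115 · 8.295053e-06 ≈ 20.5810.
Here α = 1, so p = 5/n is exactly at the triangle threshold p ~ 1/n. Asymptotically E[X] → c³/6 = 5³/6 = 125/6 ≈ 20.8333, a bounded constant. In this regime the triangle count is asymptotically Poisson(c³/6).

E[X] ≈ 20.5810; in regime p = Θ(1/n^{1}) E[X] stays bounded (at the triangle threshold p ~ 1/n).


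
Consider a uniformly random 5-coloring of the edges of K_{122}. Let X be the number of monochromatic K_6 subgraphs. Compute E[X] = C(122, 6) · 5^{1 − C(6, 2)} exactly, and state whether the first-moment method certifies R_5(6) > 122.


E[X] = C(122, 6) · 5^{1 − 15} = 4042116078 · 5^{−14} = 4042116078/6103515625.
As a reduced fraction: E[X] = 4042116078/6103515625 ≈ 0.6623.
Is E[X] < 1? YES.
Since E[X] < 1, there exists a 5-coloring of K_{122} with no monochromatic K_6; hence R_5(6) > 122.

E[X] = 4042116078/6103515625 ≈ 0.6623; E[X] < 1, so R_5(6) > 122.


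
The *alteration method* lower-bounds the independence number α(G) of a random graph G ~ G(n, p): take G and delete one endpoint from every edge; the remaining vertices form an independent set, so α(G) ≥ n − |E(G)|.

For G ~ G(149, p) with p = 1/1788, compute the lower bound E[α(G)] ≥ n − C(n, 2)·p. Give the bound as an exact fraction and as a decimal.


E[|E(G)|] = C(149, 2)·p = 11026 · (1/1788) = 37/6.
E[α(G)] ≥ n − E[|E(G)|] = 149 − 37/6 = 857/6.
Numerically: ≈ 142.833333.
(This is only a lower bound; the true E[α(G)] may be larger.)

E[α(G)] ≥ 857/6 ≈ 142.833333.


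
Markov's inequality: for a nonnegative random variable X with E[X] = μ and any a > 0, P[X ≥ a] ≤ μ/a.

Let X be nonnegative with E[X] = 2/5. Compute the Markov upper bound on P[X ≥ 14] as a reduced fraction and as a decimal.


μ = E[X] = 2/5, a = 14.
Markov: P[X ≥ 14] ≤ μ/a = (2/5)/14 = 1/35.
Numerically: ≈ 0.02857.
(Since a = 14 > μ = 0.40000, the bound 1/35 is < 1 and informative.)

P[X ≥ 14] ≤ 1/35 ≈ 0.02857.


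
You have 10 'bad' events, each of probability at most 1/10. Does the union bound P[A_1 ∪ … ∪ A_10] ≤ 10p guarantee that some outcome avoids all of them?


Union bound: P[∪_{i=1}^{10} A_i] ≤ Σ_i P[A_i] ≤ 10·p = 10·(1/10) = 1.
Numerically: 1 ≈ 1.0000.
Is 1 < 1? NO.
Since the bound 1 is ≥ 1, the union bound is uninformative here; it does NOT by itself certify existence.

10·p = 1 ≈ 1.0000; existence NOT certified by the union bound.


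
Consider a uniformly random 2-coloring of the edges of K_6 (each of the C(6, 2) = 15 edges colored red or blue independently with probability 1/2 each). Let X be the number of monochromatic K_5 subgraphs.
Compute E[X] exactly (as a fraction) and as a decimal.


Let X = Σ_S X_S over the C(6, 5) = 6 subsets S of size 5, where X_S = 1 if the K_5 on S is monochromatic.
For a fixed S, the K_5 on S has C(5, 2) = 10 edges. P[all 10 edges red] = (1/2)^10, and likewise for blue, so P[monochromatic] = 2·(1/2)^10 = 2^{1 − 10} = 1/512.
Summing: E[X] = C(6, 5) · 2^{1 − 10} = 6 · 1/512 = 3/256.
Numerically: E[X] ≈ 0.01172.

E[X] = C(6,5)·2^(1−C(5,2)) = 3/256 ≈ 0.01172.


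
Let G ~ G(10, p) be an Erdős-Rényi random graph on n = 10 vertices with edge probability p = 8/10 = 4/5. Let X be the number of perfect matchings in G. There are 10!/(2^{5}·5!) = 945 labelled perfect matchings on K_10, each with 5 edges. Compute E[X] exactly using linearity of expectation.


K_10 has 10!/(2^{5}·5!) = 945 labelled perfect matchings.
For each such perfect matching H, let X_H = 1 if all 5 edges of H are present in G. Then P[X_H = 1] = p^{5} = (4/5)^{5} = 1024/3125.
By linearity: E[X] = Σ_H E[X_H] = 945 · p^{5} = 945 · 1024/3125 = 193536/625.
Numerically: E[X] ≈ 310.

E[X] = 945 · (4/5)^{5} = 193536/625 ≈ 310.


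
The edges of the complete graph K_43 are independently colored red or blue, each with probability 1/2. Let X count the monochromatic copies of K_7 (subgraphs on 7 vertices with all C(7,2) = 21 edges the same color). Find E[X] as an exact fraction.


Let X = Σ_S X_S over the C(43, 7) = 32224114 subsets S of size 7, where X_S = 1 if the K_7 on S is monochromatic.
For a fixed S, the K_7 on S has C(7, 2) = 21 edges. P[all 21 edges red] = (1/2)^21, and likewise for blue, so P[monochromatic] = 2·(1/2)^21 = 2^{1 − 21} = 1/1048576.
By linearity: E[X] = C(43, 7) · 2^{1 − 21} = 32224114 · 1/1048576 = 16112057/524288.
Numerically: E[X] ≈ 30.731310.

E[X] = C(43,7)·2^(1−C(7,2)) = 16112057/524288 ≈ 30.731310.


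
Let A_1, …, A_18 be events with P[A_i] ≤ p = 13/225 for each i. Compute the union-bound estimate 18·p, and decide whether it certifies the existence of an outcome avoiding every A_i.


Union bound: P[∪_{i=1}^{18} A_i] ≤ Σ_i P[A_i] ≤ 18·p = 18·(13/225) = 26/25.
Numerically: 26/25 ≈ 1.0400.
Is 26/25 < 1? NO.
Since the bound 26/25 is ≥ 1, the union bound is uninformative here; it does NOT by itself certify existence.

18·p = 26/25 ≈ 1.0400; existence NOT certified by the union bound.


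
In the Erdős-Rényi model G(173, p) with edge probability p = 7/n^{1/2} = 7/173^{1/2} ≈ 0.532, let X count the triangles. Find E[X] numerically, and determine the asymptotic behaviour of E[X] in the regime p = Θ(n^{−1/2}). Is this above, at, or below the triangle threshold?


Number of potential triangles: C(173, 3) = 848046.
Each occurs with probability p³ ≈ (0.532)³ ≈ 1.50739e-01.
By linearity: E[X] = C(173, 3)·p³ ≈ 848046 · 1.50739e-01 ≈ 127833.410.
Since α = 1/2 < 1, p = c/n^{1/2} ≫ 1/n is above the triangle threshold p ~ 1/n. Asymptotically E[X] ~ (c³/6)·n^{3(1−α)} = (7³/6)·n^{1.5} → ∞; triangles are abundant w.h.p.

E[X] ≈ 127833.410; in regime p = Θ(1/n^{1/2}) E[X] diverges (above the triangle threshold p ~ 1/n).


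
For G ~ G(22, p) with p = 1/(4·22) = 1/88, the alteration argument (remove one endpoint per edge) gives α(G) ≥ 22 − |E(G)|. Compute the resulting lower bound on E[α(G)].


E[|E(G)|] = C(22, 2)·p = 231 · (1/88) = 21/8.
E[α(G)] ≥ n − E[|E(G)|] = 22 − 21/8 = 155/8.
Numerically: ≈ 19.375000.
(This is only a lower bound; the true E[α(G)] may be larger.)

E[α(G)] ≥ 155/8 ≈ 19.375000.


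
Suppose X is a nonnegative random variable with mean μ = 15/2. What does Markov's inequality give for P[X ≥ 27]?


μ = E[X] = 15/2, a = 27.
Markov: P[X ≥ 27] ≤ μ/a = (15/2)/27 = 5/18.
Numerically: ≈ 0.2778.
(Since a = 27 > μ = 7.5000, the bound 5/18 is < 1 and informative.)

P[X ≥ 27] ≤ 5/18 ≈ 0.2778.


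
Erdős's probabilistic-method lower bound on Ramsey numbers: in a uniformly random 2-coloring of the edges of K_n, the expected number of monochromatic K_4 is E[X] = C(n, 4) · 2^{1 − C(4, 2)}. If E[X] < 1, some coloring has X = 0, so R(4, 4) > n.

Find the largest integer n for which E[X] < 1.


We need C(n, 4) · 2^{1 − 6} < 1, i.e. C(n, 4) < 2^{6 − 1} = 32.
Check values of n near the boundary:
  n = 4: C(4, 4) = 1; 1 < 32? YES
  n = 5: C(5, 4) = 5; 5 < 32? YES
  n = 6: C(6, 4) = 15; 15 < 32? YES
  n = 7: C(7, 4) = 35; 35 < 32? NO
  n = 8: C(8, 4) = 70; 70 < 32? NO
  n = 9: C(9, 4) = 126; 126 < 32? NO
The largest n with C(n, 4) < 32 is n = 6 (where E[X] = 15/32 ≈ 0.4687500). Hence R(4, 4) > 6, i.e. R(4, 4) ≥ 7.

Largest n = 6; hence R(4, 4) > 6.


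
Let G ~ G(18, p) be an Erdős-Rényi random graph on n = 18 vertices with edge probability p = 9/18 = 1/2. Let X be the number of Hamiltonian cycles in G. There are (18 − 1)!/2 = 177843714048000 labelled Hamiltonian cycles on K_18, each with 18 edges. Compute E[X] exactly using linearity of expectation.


K_18 has (18 − 1)!/2 = 177843714048000 labelled Hamiltonian cycles.
For each such Hamiltonian cycle H, let X_H = 1 if all 18 edges of H are present in G. Then P[X_H = 1] = p^{18} = (1/2)^{18} = 1/262144.
By linearity: E[X] = Σ_H E[X_H] = 177843714048000 · p^{18} = 177843714048000 · 1/262144 = 10854718875/16.
Numerically: E[X] ≈ 6.78e+08.

E[X] = 177843714048000 · (1/2)^{18} = 10854718875/16 ≈ 6.78e+08.


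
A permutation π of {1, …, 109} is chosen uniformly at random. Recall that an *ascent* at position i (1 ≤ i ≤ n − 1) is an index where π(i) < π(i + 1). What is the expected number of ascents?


Write X = Σ X_I over i = 1, …, 108, with X_I the indicator of one ascent.
There are 108 indicators.
For each fixed i, the pair (π(i), π(i+1)) is a uniformly random ordered pair of distinct values from {1, …, 109}; by symmetry P[π(i) < π(i+1)] = 1/2.
By linearity: E[X] = 108 · (1/2) = (109 − 1) · (1/2) = 54 ≈ 54.000.

E[X] = 54 = 54.000.


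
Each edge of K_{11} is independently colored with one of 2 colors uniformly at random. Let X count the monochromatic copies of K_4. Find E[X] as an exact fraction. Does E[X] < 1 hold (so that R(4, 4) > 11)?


E[X] = C(11, 4) · 2^{1 − 6} = 330 · 2^{−5} = 330/32.
As a reduced fraction: E[X] = 165/16 ≈ 10.3125000.
Is E[X] < 1? NO.
Since E[X] ≥ 1, the first-moment bound is inconclusive at n = 11; it does NOT by itself certify R(4, 4) > 11.

E[X] = 165/16 ≈ 10.3125000; E[X] ≥ 1; first-moment method inconclusive here.


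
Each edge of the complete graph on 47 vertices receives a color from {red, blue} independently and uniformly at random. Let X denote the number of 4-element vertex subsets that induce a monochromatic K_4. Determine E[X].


Let X = Σ_S X_S over the C(47, 4) = 178365 subsets S of size 4, where X_S = 1 if the K_4 on S is monochromatic.
For a fixed S, the K_4 on S has C(4, 2) = 6 edges. P[all 6 edges red] = (1/2)^6, and likewise for blue, so P[monochromatic] = 2·(1/2)^6 = 2^{1 − 6} = 1/32.
By linearity of expectation: E[X] = C(47, 4) · 2^{1 − 6} = 178365 · 1/32 = 178365/32.
Numerically: E[X] ≈ 5573.90625.

E[X] = C(47,4)·2^(1−C(4,2)) = 178365/32 ≈ 5573.90625.


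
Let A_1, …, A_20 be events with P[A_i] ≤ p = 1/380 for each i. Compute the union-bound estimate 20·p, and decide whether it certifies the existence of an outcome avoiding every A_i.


Union bound: P[∪_{i=1}^{20} A_i] ≤ Σ_i P[A_i] ≤ 20·p = 20·(1/380) = 1/19.
Numerically: 1/19 ≈ 0.0526.
Is 1/19 < 1? YES.
Since P[∪ A_i] ≤ 1/19 < 1, the complement has P[∩ A_i^c] ≥ 1 − 1/19 = 18/19 > 0, so some outcome avoids every A_i.

20·p = 1/19 ≈ 0.0526; existence CERTIFIED by the union bound.


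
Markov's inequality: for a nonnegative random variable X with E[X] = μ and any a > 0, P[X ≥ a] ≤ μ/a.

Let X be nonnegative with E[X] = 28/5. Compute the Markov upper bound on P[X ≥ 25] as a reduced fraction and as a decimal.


μ = E[X] = 28/5, a = 25.
Markov: P[X ≥ 25] ≤ μ/a = (28/5)/25 = 28/125.
Numerically: ≈ 0.22400.
(Since a = 25 > μ = 5.60000, the bound 28/125 is < 1 and informative.)

P[X ≥ 25] ≤ 28/125 ≈ 0.22400.


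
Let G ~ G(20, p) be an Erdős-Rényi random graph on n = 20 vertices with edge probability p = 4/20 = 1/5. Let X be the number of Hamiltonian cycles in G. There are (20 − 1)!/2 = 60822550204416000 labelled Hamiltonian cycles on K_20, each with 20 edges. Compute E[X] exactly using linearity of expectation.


K_20 has (20 − 1)!/2 = 60822550204416000 labelled Hamiltonian cycles.
For each such Hamiltonian cycle H, let X_H = 1 if all 20 edges of H are present in G. Then P[X_H = 1] = p^{20} = (1/5)^{20} = 1/95367431640625.
By linearity of expectation: E[X] = Σ_H E[X_H] = 60822550204416000 · p^{20} = 60822550204416000 · 1/95367431640625 = 486580401635328/762939453125.
Numerically: E[X] ≈ 637.77.

E[X] = 60822550204416000 · (1/5)^{20} = 486580401635328/762939453125 ≈ 637.77.


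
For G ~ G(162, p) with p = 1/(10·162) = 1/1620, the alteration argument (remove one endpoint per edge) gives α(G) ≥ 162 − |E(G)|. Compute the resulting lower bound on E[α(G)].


E[|E(G)|] = C(162, 2)·p = 13041 · (1/1620) = 161/20.
E[α(G)] ≥ n − E[|E(G)|] = 162 − 161/20 = 3079/20.
Numerically: ≈ 153.95000.
(This is only a lower bound; the true E[α(G)] may be larger.)

E[α(G)] ≥ 3079/20 ≈ 153.95000.


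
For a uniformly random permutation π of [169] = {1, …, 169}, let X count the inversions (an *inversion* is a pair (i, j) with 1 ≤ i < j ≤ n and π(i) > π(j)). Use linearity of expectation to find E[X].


Write X = Σ X_I over the C(169, 2) = 14196 pairs i < j, with X_I the indicator of one inversion.
There are 14196 indicators.
For each fixed pair i < j, the values π(i) and π(j) are two distinct elements of {1, …, 169} in uniformly random order; by symmetry P[π(i) > π(j)] = 1/2.
By linearity: E[X] = 14196 · (1/2) = C(169, 2) · (1/2) = 14196/2 = 7098 ≈ 7098.000.

E[X] = 7098 = 7098.000.


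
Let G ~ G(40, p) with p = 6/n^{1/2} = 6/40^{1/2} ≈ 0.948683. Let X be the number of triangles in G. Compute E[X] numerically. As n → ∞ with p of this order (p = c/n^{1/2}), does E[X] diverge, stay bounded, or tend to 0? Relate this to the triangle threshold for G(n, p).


Number of potential triangles: C(40, 3) = 9880.
Each occurs with probability p³ ≈ (0.948683)³ ≈ 8.53814968e-01.
By linearity: E[X] = C(40, 3)·p³ ≈ 9880 · 8.53814968e-01 ≈ 8435.691886.
Since α = 1/2 < 1, p = c/n^{1/2} ≫ 1/n is above the triangle threshold p ~ 1/n. Asymptotically E[X] ~ (c³/6)·n^{3(1−α)} = (6³/6)·n^{1.5} → ∞; triangles are abundant w.h.p.

E[X] ≈ 8435.691886; in regime p = Θ(1/n^{1/2}) E[X] diverges (above the triangle threshold p ~ 1/n).


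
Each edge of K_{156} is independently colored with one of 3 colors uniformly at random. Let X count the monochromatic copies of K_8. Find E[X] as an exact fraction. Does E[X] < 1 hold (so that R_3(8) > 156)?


E[X] = C(156, 8) · 3^{1 − 28} = 7248464019225 · 3^{−27} = 7248464019225/7625597484987.
As a reduced fraction: E[X] = 805384891025/847288609443 ≈ 0.951.
Is E[X] < 1? YES.
Since E[X] < 1, there exists a 3-coloring of K_{156} with no monochromatic K_8; hence R_3(8) > 156.

E[X] = 805384891025/847288609443 ≈ 0.951; E[X] < 1, so R_3(8) > 156.


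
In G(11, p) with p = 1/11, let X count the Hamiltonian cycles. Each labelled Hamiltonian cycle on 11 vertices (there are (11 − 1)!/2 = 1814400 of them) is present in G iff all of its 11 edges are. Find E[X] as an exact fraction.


K_11 has (11 − 1)!/2 = 1814400 labelled Hamiltonian cycles.
For each such Hamiltonian cycle H, let X_H = 1 if all 11 edges of H are present in G. Then P[X_H = 1] = p^{11} = (1/11)^{11} = 1/285311670611.
By linearity of expectation: E[X] = Σ_H E[X_H] = 1814400 · p^{11} = 1814400 · 1/285311670611 = 1814400/285311670611.
Numerically: E[X] ≈ 6.35936e-06.

E[X] = 1814400 · (1/11)^{11} = 1814400/285311670611 ≈ 6.35936e-06.
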